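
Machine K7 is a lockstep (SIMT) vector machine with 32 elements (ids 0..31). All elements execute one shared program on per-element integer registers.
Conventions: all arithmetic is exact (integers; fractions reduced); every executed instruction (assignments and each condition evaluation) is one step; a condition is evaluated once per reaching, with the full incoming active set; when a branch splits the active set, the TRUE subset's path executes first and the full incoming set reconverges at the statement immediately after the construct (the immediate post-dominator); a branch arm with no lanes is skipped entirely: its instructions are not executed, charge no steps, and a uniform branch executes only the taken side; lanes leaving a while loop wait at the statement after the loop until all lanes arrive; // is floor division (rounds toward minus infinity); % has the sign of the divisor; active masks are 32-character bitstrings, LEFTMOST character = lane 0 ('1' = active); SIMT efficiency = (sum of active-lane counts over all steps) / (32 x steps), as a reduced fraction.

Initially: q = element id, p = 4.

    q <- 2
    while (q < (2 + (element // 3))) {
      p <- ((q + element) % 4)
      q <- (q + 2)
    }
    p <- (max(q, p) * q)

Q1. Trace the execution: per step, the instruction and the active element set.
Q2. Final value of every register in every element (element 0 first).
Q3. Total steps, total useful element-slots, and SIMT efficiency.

step 0: q <- 2                       11111111111111111111111111111111
step 1: eval (q < (2 + (element // 3))) 11111111111111111111111111111111
step 2: p <- ((q + element) % 4)     00011111111111111111111111111111
step 3: q <- (q + 2)                 00011111111111111111111111111111
step 4: eval (q < (2 + (element // 3))) 00011111111111111111111111111111
step 5: p <- ((q + element) % 4)     00000000011111111111111111111111
step 6: q <- (q + 2)                 00000000011111111111111111111111
step 7: eval (q < (2 + (element // 3))) 00000000011111111111111111111111
step 8: p <- ((q + element) % 4)     00000000000000011111111111111111
step 9: q <- (q + 2)                 00000000000000011111111111111111
step 10: eval (q < (2 + (element // 3))) 00000000000000011111111111111111
step 11: p <- ((q + element) % 4)     00000000000000000000011111111111
step 12: q <- (q + 2)                 00000000000000000000011111111111
step 13: eval (q < (2 + (element // 3))) 00000000000000000000011111111111
step 14: p <- ((q + element) % 4)     00000000000000000000000000011111
step 15: q <- (q + 2)                 00000000000000000000000000011111
step 16: eval (q < (2 + (element // 3))) 00000000000000000000000000011111
step 17: p <- (max(q, p) * q)         11111111111111111111111111111111

Answer: 18 steps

q: 2,2,2,4,4,4,4,4,4,6,6,6,6,6,6,8,8,8,8,8,8,10,10,10,10,10,10,12,12,12,12,12
p: 8,8,8,16,16,16,16,16,16,36,36,36,36,36,36,64,64,64,64,64,64,100,100,100,100,100,100,144,144,144,144,144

steps = 18; useful = 351; efficiency = 351/576 = 39/64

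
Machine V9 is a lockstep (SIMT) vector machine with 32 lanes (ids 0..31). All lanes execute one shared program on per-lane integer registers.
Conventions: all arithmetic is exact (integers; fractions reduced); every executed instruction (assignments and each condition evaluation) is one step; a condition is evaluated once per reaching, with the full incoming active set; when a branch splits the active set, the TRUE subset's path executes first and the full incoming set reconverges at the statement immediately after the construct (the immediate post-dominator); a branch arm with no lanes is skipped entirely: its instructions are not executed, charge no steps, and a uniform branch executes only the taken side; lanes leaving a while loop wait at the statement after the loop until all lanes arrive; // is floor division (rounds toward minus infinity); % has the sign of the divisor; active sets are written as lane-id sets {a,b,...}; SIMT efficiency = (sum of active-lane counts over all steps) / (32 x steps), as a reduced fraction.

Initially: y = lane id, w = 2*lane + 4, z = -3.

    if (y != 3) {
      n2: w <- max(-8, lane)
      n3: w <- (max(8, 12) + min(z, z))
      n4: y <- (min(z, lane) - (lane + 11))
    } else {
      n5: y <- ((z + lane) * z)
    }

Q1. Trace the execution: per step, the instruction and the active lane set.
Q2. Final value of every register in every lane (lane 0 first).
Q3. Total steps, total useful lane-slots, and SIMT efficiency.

step 0: eval (y != 3)                {0,1,2,3,4,5,6,7,8,9,10,11,12,13,14,15,16,17,18,19,20,21,22,23,24,25,26,27,28,29,30,31}
step 1: w <- max(-8, lane)           {0,1,2,4,5,6,7,8,9,10,11,12,13,14,15,16,17,18,19,20,21,22,23,24,25,26,27,28,29,30,31}
step 2: w <- (max(8, 12) + min(z, z)) {0,1,2,4,5,6,7,8,9,10,11,12,13,14,15,16,17,18,19,20,21,22,23,24,25,26,27,28,29,30,31}
step 3: y <- (min(z, lane) - (lane + 11)) {0,1,2,4,5,6,7,8,9,10,11,12,13,14,15,16,17,18,19,20,21,22,23,24,25,26,27,28,29,30,31}
step 4: y <- ((z + lane) * z)        {3}

Answer: 5 steps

y: -14,-15,-16,0,-18,-19,-20,-21,-22,-23,-24,-25,-26,-27,-28,-29,-30,-31,-32,-33,-34,-35,-36,-37,-38,-39,-40,-41,-42,-43,-44,-45
w: 9,9,9,10,9,9,9,9,9,9,9,9,9,9,9,9,9,9,9,9,9,9,9,9,9,9,9,9,9,9,9,9
z: -3,-3,-3,-3,-3,-3,-3,-3,-3,-3,-3,-3,-3,-3,-3,-3,-3,-3,-3,-3,-3,-3,-3,-3,-3,-3,-3,-3,-3,-3,-3,-3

steps = 5; useful = 126; efficiency = 126/160 = 63/80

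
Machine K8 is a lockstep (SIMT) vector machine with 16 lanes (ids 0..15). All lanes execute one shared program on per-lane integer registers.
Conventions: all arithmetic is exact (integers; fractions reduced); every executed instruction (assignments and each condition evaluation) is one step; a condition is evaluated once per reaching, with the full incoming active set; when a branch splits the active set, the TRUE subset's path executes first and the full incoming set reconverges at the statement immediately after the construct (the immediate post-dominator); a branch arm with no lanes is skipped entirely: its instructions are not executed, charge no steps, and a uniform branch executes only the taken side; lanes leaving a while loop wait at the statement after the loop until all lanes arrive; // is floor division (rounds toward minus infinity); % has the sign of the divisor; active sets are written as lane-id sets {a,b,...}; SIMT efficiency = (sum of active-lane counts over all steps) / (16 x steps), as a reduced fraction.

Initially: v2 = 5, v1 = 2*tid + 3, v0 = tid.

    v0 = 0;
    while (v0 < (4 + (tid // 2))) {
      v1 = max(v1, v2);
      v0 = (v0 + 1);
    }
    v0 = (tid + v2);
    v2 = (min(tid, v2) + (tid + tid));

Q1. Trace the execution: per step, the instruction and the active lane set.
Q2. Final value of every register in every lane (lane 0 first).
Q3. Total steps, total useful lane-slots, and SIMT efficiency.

step 0: v0 <- 0                      {0,1,2,3,4,5,6,7,8,9,10,11,12,13,14,15}
step 1: eval (v0 < (4 + (tid // 2))) {0,1,2,3,4,5,6,7,8,9,10,11,12,13,14,15}
step 2: v1 <- max(v1, v2)            {0,1,2,3,4,5,6,7,8,9,10,11,12,13,14,15}
step 3: v0 <- (v0 + 1)               {0,1,2,3,4,5,6,7,8,9,10,11,12,13,14,15}
step 4: eval (v0 < (4 + (tid // 2))) {0,1,2,3,4,5,6,7,8,9,10,11,12,13,14,15}
step 5: v1 <- max(v1, v2)            {0,1,2,3,4,5,6,7,8,9,10,11,12,13,14,15}
step 6: v0 <- (v0 + 1)               {0,1,2,3,4,5,6,7,8,9,10,11,12,13,14,15}
step 7: eval (v0 < (4 + (tid // 2))) {0,1,2,3,4,5,6,7,8,9,10,11,12,13,14,15}
step 8: v1 <- max(v1, v2)            {0,1,2,3,4,5,6,7,8,9,10,11,12,13,14,15}
step 9: v0 <- (v0 + 1)               {0,1,2,3,4,5,6,7,8,9,10,11,12,13,14,15}
step 10: eval (v0 < (4 + (tid // 2))) {0,1,2,3,4,5,6,7,8,9,10,11,12,13,14,15}
step 11: v1 <- max(v1, v2)            {0,1,2,3,4,5,6,7,8,9,10,11,12,13,14,15}
step 12: v0 <- (v0 + 1)               {0,1,2,3,4,5,6,7,8,9,10,11,12,13,14,15}
step 13: eval (v0 < (4 + (tid // 2))) {0,1,2,3,4,5,6,7,8,9,10,11,12,13,14,15}
step 14: v1 <- max(v1, v2)            {2,3,4,5,6,7,8,9,10,11,12,13,14,15}
step 15: v0 <- (v0 + 1)               {2,3,4,5,6,7,8,9,10,11,12,13,14,15}
step 16: eval (v0 < (4 + (tid // 2))) {2,3,4,5,6,7,8,9,10,11,12,13,14,15}
step 17: v1 <- max(v1, v2)            {4,5,6,7,8,9,10,11,12,13,14,15}
step 18: v0 <- (v0 + 1)               {4,5,6,7,8,9,10,11,12,13,14,15}
step 19: eval (v0 < (4 + (tid // 2))) {4,5,6,7,8,9,10,11,12,13,14,15}
step 20: v1 <- max(v1, v2)            {6,7,8,9,10,11,12,13,14,15}
step 21: v0 <- (v0 + 1)               {6,7,8,9,10,11,12,13,14,15}
step 22: eval (v0 < (4 + (tid // 2))) {6,7,8,9,10,11,12,13,14,15}
step 23: v1 <- max(v1, v2)            {8,9,10,11,12,13,14,15}
step 24: v0 <- (v0 + 1)               {8,9,10,11,12,13,14,15}
step 25: eval (v0 < (4 + (tid // 2))) {8,9,10,11,12,13,14,15}
step 26: v1 <- max(v1, v2)            {10,11,12,13,14,15}
step 27: v0 <- (v0 + 1)               {10,11,12,13,14,15}
step 28: eval (v0 < (4 + (tid // 2))) {10,11,12,13,14,15}
step 29: v1 <- max(v1, v2)            {12,13,14,15}
step 30: v0 <- (v0 + 1)               {12,13,14,15}
step 31: eval (v0 < (4 + (tid // 2))) {12,13,14,15}
step 32: v1 <- max(v1, v2)            {14,15}
step 33: v0 <- (v0 + 1)               {14,15}
step 34: eval (v0 < (4 + (tid // 2))) {14,15}
step 35: v0 <- (tid + v2)             {0,1,2,3,4,5,6,7,8,9,10,11,12,13,14,15}
step 36: v2 <- (min(tid, v2) + (tid + tid)) {0,1,2,3,4,5,6,7,8,9,10,11,12,13,14,15}

Answer: 37 steps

v2: 0,3,6,9,12,15,17,19,21,23,25,27,29,31,33,35
v1: 5,5,7,9,11,13,15,17,19,21,23,25,27,29,31,33
v0: 5,6,7,8,9,10,11,12,13,14,15,16,17,18,19,20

steps = 37; useful = 424; efficiency = 424/592 = 53/74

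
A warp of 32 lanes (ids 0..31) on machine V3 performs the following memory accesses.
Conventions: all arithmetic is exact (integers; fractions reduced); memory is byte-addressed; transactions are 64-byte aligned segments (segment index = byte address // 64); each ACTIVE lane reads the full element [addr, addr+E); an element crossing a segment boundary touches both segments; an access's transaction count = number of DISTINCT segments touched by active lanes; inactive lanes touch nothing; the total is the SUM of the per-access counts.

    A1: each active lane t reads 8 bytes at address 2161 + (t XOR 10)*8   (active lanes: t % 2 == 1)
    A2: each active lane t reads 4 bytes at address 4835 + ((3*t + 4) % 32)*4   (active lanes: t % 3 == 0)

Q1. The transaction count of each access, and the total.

A1: 5 transactions
A2: 3 transactions

Answer: 5,3; total 8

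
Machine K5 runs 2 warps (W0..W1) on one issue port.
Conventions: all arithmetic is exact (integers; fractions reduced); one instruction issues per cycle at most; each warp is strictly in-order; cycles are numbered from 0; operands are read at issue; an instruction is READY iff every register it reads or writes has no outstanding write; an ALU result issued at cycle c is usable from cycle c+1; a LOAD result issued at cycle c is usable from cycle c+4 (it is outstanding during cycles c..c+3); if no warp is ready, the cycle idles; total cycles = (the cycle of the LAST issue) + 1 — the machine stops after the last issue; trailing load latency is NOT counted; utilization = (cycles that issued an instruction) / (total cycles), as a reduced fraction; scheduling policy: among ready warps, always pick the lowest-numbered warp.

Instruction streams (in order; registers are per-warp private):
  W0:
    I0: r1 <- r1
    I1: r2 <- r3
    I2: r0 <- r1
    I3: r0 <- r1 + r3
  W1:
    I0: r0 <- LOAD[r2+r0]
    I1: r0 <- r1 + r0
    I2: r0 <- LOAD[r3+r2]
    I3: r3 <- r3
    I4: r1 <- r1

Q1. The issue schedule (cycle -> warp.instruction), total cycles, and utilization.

cycle 0: W0.I0
cycle 1: W0.I1
cycle 2: W0.I2
cycle 3: W0.I3
cycle 4: W1.I0
cycle 5: idle
cycle 6: idle
cycle 7: idle
cycle 8: W1.I1
cycle 9: W1.I2
cycle 10: W1.I3
cycle 11: W1.I4

Answer: 12 cycles, utilization 3/4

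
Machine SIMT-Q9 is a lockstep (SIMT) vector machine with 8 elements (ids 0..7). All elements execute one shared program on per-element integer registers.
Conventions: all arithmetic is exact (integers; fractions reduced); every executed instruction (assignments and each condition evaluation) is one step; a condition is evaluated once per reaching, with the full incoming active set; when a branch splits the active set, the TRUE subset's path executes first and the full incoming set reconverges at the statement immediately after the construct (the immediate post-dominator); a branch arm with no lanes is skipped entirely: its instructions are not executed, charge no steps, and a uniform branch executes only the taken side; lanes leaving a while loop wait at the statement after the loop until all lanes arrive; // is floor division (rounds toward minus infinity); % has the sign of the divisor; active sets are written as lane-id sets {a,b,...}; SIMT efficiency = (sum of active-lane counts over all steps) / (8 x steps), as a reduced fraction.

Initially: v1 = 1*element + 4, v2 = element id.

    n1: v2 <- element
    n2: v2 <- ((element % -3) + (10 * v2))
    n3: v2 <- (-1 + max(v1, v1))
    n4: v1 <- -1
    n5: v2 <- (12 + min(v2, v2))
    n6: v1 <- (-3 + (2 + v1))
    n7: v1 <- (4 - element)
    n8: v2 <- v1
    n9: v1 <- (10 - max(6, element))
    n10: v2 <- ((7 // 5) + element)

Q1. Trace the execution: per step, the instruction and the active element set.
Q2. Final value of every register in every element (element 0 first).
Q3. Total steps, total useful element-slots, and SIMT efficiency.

step 0: v2 <- element                {0,1,2,3,4,5,6,7}
step 1: v2 <- ((element % -3) + (10 * v2)) {0,1,2,3,4,5,6,7}
step 2: v2 <- (-1 + max(v1, v1))     {0,1,2,3,4,5,6,7}
step 3: v1 <- -1                     {0,1,2,3,4,5,6,7}
step 4: v2 <- (12 + min(v2, v2))     {0,1,2,3,4,5,6,7}
step 5: v1 <- (-3 + (2 + v1))        {0,1,2,3,4,5,6,7}
step 6: v1 <- (4 - element)          {0,1,2,3,4,5,6,7}
step 7: v2 <- v1                     {0,1,2,3,4,5,6,7}
step 8: v1 <- (10 - max(6, element)) {0,1,2,3,4,5,6,7}
step 9: v2 <- ((7 // 5) + element)   {0,1,2,3,4,5,6,7}

Answer: 10 steps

v1: 4,4,4,4,4,4,4,3
v2: 1,2,3,4,5,6,7,8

steps = 10; useful = 80; efficiency = 80/80 = 1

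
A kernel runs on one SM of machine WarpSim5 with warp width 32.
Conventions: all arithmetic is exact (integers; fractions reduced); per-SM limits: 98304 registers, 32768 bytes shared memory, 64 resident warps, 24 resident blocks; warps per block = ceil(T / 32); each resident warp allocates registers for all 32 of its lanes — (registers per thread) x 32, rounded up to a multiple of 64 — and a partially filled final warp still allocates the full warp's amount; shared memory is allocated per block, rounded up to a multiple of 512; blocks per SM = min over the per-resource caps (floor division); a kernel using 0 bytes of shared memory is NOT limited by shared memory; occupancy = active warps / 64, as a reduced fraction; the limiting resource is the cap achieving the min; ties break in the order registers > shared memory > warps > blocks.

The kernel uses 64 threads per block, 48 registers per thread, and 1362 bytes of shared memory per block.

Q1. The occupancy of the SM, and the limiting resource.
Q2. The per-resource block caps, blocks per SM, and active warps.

Answer: occupancy 21/32, limited by shared memory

registers: 32 blocks
shared memory: 21 blocks
warps: 32 blocks
blocks: 24 blocks

Answer: 21 blocks, 42 active warps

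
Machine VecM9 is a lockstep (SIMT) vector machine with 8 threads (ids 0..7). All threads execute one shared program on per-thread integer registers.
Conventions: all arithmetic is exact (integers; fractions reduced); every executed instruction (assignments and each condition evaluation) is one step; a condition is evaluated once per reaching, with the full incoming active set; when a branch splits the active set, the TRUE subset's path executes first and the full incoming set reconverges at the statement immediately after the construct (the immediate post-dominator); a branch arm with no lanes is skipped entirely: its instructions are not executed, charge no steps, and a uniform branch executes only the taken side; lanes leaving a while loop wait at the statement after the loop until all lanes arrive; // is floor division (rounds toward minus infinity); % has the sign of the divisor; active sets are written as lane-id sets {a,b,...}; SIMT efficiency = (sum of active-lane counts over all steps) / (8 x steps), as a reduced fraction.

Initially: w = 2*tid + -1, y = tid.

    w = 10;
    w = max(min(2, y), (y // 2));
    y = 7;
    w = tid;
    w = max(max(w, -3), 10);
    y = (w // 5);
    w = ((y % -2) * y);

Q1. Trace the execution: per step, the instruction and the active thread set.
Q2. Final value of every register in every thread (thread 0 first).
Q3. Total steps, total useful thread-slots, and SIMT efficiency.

step 0: w <- 10                      {0,1,2,3,4,5,6,7}
step 1: w <- max(min(2, y), (y // 2)) {0,1,2,3,4,5,6,7}
step 2: y <- 7                       {0,1,2,3,4,5,6,7}
step 3: w <- tid                     {0,1,2,3,4,5,6,7}
step 4: w <- max(max(w, -3), 10)     {0,1,2,3,4,5,6,7}
step 5: y <- (w // 5)                {0,1,2,3,4,5,6,7}
step 6: w <- ((y % -2) * y)          {0,1,2,3,4,5,6,7}

Answer: 7 steps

w: 0,0,0,0,0,0,0,0
y: 2,2,2,2,2,2,2,2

steps = 7; useful = 56; efficiency = 56/56 = 1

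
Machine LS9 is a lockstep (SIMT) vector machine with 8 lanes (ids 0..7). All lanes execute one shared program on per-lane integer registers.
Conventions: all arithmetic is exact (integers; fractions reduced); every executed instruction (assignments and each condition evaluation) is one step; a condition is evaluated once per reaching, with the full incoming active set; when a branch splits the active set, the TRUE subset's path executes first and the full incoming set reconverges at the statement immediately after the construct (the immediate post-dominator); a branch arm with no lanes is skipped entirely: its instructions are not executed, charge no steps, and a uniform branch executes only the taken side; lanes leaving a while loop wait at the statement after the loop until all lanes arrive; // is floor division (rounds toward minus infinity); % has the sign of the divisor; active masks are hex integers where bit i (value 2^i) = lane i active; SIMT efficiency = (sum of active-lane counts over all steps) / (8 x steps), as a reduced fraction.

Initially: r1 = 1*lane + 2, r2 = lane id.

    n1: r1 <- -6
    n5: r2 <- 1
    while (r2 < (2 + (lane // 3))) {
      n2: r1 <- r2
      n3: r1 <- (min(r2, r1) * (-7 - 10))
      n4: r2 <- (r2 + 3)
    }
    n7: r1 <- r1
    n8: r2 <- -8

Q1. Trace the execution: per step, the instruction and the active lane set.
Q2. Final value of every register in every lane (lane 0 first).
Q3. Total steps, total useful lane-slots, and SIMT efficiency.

step 0: r1 <- -6                     0xff
step 1: r2 <- 1                      0xff
step 2: eval (r2 < (2 + (lane // 3))) 0xff
step 3: r1 <- r2                     0xff
step 4: r1 <- (min(r2, r1) * (-7 - 10)) 0xff
step 5: r2 <- (r2 + 3)               0xff
step 6: eval (r2 < (2 + (lane // 3))) 0xff
step 7: r1 <- r1                     0xff
step 8: r2 <- -8                     0xff

Answer: 9 steps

r1: -17,-17,-17,-17,-17,-17,-17,-17
r2: -8,-8,-8,-8,-8,-8,-8,-8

steps = 9; useful = 72; efficiency = 72/72 = 1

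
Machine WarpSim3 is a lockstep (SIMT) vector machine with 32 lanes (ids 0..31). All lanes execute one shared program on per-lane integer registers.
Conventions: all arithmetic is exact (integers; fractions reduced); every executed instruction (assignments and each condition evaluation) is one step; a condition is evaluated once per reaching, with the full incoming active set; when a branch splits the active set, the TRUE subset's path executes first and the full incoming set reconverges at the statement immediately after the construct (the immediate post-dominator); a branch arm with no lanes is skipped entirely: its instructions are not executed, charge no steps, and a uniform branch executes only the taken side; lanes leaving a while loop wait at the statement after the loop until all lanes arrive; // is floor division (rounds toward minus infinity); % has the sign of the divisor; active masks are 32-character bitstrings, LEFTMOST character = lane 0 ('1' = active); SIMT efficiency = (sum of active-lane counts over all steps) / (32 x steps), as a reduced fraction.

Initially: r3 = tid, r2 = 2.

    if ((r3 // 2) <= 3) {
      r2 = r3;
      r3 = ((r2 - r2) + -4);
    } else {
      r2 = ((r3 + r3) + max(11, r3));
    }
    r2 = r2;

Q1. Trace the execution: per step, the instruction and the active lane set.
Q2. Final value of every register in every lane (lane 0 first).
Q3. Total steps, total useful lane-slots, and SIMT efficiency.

step 0: eval ((r3 // 2) <= 3)        11111111111111111111111111111111
step 1: r2 <- r3                     11111111000000000000000000000000
step 2: r3 <- ((r2 - r2) + -4)       11111111000000000000000000000000
step 3: r2 <- ((r3 + r3) + max(11, r3)) 00000000111111111111111111111111
step 4: r2 <- r2                     11111111111111111111111111111111

Answer: 5 steps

r3: -4,-4,-4,-4,-4,-4,-4,-4,8,9,10,11,12,13,14,15,16,17,18,19,20,21,22,23,24,25,26,27,28,29,30,31
r2: 0,1,2,3,4,5,6,7,27,29,31,33,36,39,42,45,48,51,54,57,60,63,66,69,72,75,78,81,84,87,90,93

steps = 5; useful = 104; efficiency = 104/160 = 13/20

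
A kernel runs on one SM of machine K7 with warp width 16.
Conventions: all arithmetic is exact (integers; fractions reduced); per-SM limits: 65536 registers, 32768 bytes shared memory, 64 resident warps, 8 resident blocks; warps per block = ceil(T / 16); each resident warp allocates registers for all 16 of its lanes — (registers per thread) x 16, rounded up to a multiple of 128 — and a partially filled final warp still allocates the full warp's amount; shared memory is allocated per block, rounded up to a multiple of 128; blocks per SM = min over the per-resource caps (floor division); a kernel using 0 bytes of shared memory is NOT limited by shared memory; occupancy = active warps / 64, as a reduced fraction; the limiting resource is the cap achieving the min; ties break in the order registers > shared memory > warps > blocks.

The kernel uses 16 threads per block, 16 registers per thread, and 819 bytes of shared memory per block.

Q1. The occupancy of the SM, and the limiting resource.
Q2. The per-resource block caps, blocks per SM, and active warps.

Answer: occupancy 1/8, limited by blocks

registers: 256 blocks
shared memory: 36 blocks
warps: 64 blocks
blocks: 8 blocks

Answer: 8 blocks, 8 active warps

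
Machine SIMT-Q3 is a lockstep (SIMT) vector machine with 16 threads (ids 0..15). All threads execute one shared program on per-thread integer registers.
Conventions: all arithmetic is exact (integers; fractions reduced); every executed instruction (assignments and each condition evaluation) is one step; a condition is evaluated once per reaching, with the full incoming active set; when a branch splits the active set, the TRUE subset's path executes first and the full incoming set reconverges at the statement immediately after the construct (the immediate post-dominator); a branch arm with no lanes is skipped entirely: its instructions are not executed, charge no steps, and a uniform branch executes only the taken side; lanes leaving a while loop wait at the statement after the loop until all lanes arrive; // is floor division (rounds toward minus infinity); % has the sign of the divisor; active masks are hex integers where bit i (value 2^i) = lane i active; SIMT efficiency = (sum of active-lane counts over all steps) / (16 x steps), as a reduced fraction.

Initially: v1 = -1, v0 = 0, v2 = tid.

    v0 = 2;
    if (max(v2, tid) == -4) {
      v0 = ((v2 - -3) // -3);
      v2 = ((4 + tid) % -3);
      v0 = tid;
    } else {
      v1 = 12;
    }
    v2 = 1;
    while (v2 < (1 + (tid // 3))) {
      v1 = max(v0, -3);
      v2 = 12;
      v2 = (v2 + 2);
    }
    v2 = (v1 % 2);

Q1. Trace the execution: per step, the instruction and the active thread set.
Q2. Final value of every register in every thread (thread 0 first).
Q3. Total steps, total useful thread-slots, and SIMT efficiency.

step 0: v0 <- 2                      0xffff
step 1: eval (max(v2, tid) == -4)    0xffff
step 2: v1 <- 12                     0xffff
step 3: v2 <- 1                      0xffff
step 4: eval (v2 < (1 + (tid // 3))) 0xffff
step 5: v1 <- max(v0, -3)            0xfff8
step 6: v2 <- 12                     0xfff8
step 7: v2 <- (v2 + 2)               0xfff8
step 8: eval (v2 < (1 + (tid // 3))) 0xfff8
step 9: v2 <- (v1 % 2)               0xffff

Answer: 10 steps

v1: 12,12,12,2,2,2,2,2,2,2,2,2,2,2,2,2
v0: 2,2,2,2,2,2,2,2,2,2,2,2,2,2,2,2
v2: 0,0,0,0,0,0,0,0,0,0,0,0,0,0,0,0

steps = 10; useful = 148; efficiency = 148/160 = 37/40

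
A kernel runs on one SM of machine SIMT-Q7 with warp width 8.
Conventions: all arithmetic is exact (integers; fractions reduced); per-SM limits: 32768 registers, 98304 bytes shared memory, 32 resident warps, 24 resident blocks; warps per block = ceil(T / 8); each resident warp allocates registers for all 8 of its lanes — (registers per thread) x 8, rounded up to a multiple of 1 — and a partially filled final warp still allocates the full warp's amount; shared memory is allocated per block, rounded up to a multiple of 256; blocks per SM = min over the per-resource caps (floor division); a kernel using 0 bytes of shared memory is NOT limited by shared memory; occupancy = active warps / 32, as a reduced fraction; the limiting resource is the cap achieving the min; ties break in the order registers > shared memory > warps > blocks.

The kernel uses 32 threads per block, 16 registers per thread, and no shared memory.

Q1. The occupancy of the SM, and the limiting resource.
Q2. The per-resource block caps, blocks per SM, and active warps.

Answer: occupancy 1, limited by warps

registers: 64 blocks
shared memory: no limit (kernel uses none)
warps: 8 blocks
blocks: 24 blocks

Answer: 8 blocks, 32 active warps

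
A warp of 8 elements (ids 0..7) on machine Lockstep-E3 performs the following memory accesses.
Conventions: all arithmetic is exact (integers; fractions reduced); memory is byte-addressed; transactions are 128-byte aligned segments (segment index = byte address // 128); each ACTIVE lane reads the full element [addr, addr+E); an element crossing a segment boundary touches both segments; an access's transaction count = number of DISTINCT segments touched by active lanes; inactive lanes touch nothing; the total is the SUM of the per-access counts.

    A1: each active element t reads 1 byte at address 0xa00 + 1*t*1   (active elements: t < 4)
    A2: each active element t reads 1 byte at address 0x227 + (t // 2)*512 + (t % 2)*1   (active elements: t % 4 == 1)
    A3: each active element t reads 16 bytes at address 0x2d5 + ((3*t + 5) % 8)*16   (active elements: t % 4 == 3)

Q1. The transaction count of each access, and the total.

A1: 1 transaction
A2: 2 transactions
A3: 2 transactions

Answer: 1,2,2; total 5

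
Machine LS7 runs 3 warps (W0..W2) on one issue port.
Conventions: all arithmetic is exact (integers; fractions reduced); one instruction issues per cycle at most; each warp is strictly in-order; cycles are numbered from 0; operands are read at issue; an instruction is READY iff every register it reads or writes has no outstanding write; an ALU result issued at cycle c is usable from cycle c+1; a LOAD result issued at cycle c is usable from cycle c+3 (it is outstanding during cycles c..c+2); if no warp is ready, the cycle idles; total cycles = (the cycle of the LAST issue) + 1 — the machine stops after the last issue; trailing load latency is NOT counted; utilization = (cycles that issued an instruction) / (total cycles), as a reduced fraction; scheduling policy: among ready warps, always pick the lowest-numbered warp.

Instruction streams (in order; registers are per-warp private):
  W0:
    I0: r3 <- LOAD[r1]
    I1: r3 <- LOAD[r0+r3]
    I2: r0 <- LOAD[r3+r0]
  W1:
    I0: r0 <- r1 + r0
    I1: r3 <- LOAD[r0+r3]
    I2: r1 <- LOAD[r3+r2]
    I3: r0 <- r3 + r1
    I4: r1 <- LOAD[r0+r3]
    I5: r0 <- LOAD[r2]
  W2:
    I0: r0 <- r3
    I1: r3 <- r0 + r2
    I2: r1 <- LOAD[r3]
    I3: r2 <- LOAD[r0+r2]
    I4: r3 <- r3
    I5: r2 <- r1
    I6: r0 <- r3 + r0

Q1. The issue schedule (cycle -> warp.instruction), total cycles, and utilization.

cycle 0: W0.I0
cycle 1: W1.I0
cycle 2: W1.I1
cycle 3: W0.I1
cycle 4: W2.I0
cycle 5: W1.I2
cycle 6: W0.I2
cycle 7: W2.I1
cycle 8: W1.I3
cycle 9: W1.I4
cycle 10: W1.I5
cycle 11: W2.I2
cycle 12: W2.I3
cycle 13: W2.I4
cycle 14: idle
cycle 15: W2.I5
cycle 16: W2.I6

Answer: 17 cycles, utilization 16/17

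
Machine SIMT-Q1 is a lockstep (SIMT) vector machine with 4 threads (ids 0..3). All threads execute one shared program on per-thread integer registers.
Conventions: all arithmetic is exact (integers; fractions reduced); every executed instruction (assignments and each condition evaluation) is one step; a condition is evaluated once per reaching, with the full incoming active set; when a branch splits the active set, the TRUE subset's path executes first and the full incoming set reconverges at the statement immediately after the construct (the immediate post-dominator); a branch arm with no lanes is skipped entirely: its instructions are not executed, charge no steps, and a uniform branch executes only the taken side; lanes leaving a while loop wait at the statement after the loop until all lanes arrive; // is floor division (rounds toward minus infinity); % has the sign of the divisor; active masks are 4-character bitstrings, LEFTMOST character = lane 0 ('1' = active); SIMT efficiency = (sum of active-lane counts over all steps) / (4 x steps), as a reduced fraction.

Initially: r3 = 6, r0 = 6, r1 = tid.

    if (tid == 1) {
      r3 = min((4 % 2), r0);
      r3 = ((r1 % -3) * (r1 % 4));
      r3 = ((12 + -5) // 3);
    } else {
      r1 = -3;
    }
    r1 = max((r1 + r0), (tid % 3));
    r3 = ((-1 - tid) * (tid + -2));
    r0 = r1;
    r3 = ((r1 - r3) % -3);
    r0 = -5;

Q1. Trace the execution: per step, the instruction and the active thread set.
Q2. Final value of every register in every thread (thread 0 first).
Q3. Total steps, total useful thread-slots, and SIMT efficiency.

step 0: eval (tid == 1)              1111
step 1: r3 <- min((4 % 2), r0)       0100
step 2: r3 <- ((r1 % -3) * (r1 % 4)) 0100
step 3: r3 <- ((12 + -5) // 3)       0100
step 4: r1 <- -3                     1011
step 5: r1 <- max((r1 + r0), (tid % 3)) 1111
step 6: r3 <- ((-1 - tid) * (tid + -2)) 1111
step 7: r0 <- r1                     1111
step 8: r3 <- ((r1 - r3) % -3)       1111
step 9: r0 <- -5                     1111

Answer: 10 steps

r3: -2,-1,0,-2
r0: -5,-5,-5,-5
r1: 3,7,3,3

steps = 10; useful = 30; efficiency = 30/40 = 3/4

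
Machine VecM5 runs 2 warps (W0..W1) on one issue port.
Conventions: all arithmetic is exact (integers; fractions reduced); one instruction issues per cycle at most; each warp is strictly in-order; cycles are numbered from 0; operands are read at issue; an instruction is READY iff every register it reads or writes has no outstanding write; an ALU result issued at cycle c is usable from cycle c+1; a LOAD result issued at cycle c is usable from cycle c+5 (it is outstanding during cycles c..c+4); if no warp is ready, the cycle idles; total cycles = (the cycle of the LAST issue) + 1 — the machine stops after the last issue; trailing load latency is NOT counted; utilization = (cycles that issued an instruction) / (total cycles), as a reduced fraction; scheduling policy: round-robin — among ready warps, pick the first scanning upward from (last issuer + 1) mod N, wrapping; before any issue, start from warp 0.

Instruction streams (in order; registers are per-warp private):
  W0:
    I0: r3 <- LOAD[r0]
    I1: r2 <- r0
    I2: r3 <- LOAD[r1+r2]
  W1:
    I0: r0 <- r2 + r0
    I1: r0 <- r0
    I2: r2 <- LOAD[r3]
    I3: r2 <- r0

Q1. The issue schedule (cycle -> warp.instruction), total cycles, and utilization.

cycle 0: W0.I0
cycle 1: W1.I0
cycle 2: W0.I1
cycle 3: W1.I1
cycle 4: W1.I2
cycle 5: W0.I2
cycle 6: idle
cycle 7: idle
cycle 8: idle
cycle 9: W1.I3

Answer: 10 cycles, utilization 7/10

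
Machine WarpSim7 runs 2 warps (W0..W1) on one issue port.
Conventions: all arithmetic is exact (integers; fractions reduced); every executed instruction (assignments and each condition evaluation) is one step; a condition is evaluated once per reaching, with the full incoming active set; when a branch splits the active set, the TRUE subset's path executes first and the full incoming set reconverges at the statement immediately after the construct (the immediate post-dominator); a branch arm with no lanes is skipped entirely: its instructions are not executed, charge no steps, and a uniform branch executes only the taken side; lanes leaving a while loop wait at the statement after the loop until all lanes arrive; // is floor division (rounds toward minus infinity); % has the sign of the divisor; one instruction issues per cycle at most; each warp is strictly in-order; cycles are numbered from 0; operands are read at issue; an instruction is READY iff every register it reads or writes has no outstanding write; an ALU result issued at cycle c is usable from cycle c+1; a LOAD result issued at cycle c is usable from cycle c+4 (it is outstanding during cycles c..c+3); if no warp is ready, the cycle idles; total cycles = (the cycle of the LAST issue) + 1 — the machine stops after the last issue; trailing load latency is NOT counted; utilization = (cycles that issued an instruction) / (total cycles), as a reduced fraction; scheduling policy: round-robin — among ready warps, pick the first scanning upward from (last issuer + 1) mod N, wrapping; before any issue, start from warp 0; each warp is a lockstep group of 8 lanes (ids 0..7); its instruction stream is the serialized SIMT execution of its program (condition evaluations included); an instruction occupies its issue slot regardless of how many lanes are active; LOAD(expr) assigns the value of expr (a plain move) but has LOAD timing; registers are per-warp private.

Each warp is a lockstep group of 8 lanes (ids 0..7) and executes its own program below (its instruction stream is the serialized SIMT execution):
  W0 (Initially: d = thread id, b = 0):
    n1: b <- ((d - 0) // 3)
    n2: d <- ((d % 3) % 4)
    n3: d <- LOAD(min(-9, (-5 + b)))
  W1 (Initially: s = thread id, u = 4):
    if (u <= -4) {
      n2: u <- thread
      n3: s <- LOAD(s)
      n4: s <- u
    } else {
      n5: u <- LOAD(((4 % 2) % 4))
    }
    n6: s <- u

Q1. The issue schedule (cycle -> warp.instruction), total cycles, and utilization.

cycle 0: W0.I0
cycle 1: W1.I0
cycle 2: W0.I1
cycle 3: W1.I1
cycle 4: W0.I2
cycle 5: idle
cycle 6: idle
cycle 7: W1.I2

Answer: 8 cycles, utilization 3/4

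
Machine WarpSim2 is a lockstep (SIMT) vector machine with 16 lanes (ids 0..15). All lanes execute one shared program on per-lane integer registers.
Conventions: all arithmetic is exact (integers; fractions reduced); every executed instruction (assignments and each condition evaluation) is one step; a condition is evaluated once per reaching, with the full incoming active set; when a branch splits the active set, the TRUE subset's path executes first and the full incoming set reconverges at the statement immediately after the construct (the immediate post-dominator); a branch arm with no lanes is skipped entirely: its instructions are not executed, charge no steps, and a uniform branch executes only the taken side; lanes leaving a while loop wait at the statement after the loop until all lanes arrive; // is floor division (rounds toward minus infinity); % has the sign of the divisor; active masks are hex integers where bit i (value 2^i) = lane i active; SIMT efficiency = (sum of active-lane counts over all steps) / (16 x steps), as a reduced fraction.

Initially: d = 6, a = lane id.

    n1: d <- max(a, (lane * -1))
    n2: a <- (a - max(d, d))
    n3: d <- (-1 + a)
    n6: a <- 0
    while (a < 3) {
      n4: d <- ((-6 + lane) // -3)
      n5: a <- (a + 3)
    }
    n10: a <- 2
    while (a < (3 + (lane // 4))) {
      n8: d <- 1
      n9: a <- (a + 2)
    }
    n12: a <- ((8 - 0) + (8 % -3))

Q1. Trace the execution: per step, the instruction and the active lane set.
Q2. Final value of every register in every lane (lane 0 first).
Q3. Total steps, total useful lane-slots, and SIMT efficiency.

step 0: d <- max(a, (lane * -1))     0xffff
step 1: a <- (a - max(d, d))         0xffff
step 2: d <- (-1 + a)                0xffff
step 3: a <- 0                       0xffff
step 4: eval (a < 3)                 0xffff
step 5: d <- ((-6 + lane) // -3)     0xffff
step 6: a <- (a + 3)                 0xffff
step 7: eval (a < 3)                 0xffff
step 8: a <- 2                       0xffff
step 9: eval (a < (3 + (lane // 4))) 0xffff
step 10: d <- 1                       0xffff
step 11: a <- (a + 2)                 0xffff
step 12: eval (a < (3 + (lane // 4))) 0xffff
step 13: d <- 1                       0xff00
step 14: a <- (a + 2)                 0xff00
step 15: eval (a < (3 + (lane // 4))) 0xff00
step 16: a <- ((8 - 0) + (8 % -3))    0xffff

Answer: 17 steps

d: 1,1,1,1,1,1,1,1,1,1,1,1,1,1,1,1
a: 7,7,7,7,7,7,7,7,7,7,7,7,7,7,7,7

steps = 17; useful = 248; efficiency = 248/272 = 31/34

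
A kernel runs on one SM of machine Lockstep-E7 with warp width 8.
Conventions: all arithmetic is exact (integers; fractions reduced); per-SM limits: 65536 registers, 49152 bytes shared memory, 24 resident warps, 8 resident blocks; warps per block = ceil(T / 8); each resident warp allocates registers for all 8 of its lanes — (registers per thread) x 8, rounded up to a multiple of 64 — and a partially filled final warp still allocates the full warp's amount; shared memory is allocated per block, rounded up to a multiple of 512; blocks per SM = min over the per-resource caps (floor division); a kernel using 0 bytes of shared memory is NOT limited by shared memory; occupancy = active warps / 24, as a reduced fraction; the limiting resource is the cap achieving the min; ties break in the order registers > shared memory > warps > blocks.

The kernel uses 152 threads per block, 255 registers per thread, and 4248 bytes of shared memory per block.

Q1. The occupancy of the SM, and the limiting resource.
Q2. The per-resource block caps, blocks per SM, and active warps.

Answer: occupancy 19/24, limited by registers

registers: 1 block
shared memory: 10 blocks
warps: 1 block
blocks: 8 blocks

Answer: 1 block, 19 active warps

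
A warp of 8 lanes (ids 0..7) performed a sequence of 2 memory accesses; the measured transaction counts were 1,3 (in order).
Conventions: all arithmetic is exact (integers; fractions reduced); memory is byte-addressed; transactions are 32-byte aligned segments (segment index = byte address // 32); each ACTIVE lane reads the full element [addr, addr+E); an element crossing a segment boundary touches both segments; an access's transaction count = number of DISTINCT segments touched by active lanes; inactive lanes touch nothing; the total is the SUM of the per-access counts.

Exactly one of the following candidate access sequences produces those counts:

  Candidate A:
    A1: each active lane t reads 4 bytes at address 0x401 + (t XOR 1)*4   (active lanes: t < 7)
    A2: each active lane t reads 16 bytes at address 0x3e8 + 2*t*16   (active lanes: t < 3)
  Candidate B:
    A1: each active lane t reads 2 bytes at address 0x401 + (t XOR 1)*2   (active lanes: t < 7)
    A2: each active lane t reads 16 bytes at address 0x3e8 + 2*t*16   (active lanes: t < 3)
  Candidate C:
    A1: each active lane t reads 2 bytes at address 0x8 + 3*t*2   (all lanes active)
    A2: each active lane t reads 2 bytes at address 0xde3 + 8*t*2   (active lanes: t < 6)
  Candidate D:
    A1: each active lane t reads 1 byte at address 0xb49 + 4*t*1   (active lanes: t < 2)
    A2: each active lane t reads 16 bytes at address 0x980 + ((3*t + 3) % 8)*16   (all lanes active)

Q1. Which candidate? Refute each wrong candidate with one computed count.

A: A1 gives 2 transactions, not 1
C: A1 gives 2 transactions, not 1
D: A2 gives 4 transactions, not 3
B: all counts match (1,3)

Answer: B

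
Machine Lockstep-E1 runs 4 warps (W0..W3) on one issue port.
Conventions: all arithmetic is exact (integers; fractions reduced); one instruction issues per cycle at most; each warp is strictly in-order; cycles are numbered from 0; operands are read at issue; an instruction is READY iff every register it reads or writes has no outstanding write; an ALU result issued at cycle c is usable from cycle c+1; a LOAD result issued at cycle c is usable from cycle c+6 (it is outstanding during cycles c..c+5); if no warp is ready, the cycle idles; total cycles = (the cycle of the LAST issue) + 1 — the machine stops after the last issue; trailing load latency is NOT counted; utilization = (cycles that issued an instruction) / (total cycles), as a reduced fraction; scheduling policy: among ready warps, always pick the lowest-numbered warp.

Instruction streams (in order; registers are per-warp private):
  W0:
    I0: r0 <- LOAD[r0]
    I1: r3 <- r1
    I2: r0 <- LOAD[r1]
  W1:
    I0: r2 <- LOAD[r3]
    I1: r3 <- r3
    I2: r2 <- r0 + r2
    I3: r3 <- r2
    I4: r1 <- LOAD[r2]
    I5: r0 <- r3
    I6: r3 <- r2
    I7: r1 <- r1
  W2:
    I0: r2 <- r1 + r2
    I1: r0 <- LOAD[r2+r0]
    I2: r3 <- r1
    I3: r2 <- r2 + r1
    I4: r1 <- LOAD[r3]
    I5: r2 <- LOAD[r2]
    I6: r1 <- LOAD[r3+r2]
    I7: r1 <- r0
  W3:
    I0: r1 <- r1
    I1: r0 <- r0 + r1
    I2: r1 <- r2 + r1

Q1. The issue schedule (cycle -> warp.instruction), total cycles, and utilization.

cycle 0: W0.I0
cycle 1: W0.I1
cycle 2: W1.I0
cycle 3: W1.I1
cycle 4: W2.I0
cycle 5: W2.I1
cycle 6: W0.I2
cycle 7: W2.I2
cycle 8: W1.I2
cycle 9: W1.I3
cycle 10: W1.I4
cycle 11: W1.I5
cycle 12: W1.I6
cycle 13: W2.I3
cycle 14: W2.I4
cycle 15: W2.I5
cycle 16: W1.I7
cycle 17: W3.I0
cycle 18: W3.I1
cycle 19: W3.I2
cycle 20: idle
cycle 21: W2.I6
cycle 22: idle
cycle 23: idle
cycle 24: idle
cycle 25: idle
cycle 26: idle
cycle 27: W2.I7

Answer: 28 cycles, utilization 11/14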